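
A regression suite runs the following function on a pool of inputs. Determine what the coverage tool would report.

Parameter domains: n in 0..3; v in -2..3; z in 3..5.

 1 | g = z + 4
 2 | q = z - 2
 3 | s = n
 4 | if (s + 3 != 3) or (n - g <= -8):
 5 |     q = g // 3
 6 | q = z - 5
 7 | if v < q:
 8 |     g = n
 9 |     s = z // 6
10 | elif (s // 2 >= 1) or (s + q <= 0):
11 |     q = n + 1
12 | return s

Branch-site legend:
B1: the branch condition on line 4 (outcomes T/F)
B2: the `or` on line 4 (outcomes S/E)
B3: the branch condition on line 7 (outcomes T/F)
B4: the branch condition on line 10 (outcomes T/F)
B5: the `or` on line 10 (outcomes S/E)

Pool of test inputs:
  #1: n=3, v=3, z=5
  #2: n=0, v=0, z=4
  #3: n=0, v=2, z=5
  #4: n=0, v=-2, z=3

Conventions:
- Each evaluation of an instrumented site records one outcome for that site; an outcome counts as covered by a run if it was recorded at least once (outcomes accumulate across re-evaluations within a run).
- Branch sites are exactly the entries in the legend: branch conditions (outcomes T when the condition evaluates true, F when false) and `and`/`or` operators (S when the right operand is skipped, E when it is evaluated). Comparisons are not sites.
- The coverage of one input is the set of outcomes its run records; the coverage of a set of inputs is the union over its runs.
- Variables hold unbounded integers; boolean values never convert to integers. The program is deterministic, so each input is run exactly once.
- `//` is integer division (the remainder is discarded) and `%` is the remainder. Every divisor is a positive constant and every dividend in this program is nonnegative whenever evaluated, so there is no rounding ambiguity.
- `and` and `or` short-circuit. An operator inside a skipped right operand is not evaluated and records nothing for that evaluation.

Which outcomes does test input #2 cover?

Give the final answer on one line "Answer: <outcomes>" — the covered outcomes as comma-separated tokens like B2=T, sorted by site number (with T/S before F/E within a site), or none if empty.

Event log for input #2 (n=0, v=0, z=4):
  B2->E, B1->T, B3->F, B5->E, B4->T
deduplicating events, the covered set is: B1=T, B2=E, B3=F, B4=T, B5=E

Answer: B1=T, B2=E, B3=F, B4=T, B5=E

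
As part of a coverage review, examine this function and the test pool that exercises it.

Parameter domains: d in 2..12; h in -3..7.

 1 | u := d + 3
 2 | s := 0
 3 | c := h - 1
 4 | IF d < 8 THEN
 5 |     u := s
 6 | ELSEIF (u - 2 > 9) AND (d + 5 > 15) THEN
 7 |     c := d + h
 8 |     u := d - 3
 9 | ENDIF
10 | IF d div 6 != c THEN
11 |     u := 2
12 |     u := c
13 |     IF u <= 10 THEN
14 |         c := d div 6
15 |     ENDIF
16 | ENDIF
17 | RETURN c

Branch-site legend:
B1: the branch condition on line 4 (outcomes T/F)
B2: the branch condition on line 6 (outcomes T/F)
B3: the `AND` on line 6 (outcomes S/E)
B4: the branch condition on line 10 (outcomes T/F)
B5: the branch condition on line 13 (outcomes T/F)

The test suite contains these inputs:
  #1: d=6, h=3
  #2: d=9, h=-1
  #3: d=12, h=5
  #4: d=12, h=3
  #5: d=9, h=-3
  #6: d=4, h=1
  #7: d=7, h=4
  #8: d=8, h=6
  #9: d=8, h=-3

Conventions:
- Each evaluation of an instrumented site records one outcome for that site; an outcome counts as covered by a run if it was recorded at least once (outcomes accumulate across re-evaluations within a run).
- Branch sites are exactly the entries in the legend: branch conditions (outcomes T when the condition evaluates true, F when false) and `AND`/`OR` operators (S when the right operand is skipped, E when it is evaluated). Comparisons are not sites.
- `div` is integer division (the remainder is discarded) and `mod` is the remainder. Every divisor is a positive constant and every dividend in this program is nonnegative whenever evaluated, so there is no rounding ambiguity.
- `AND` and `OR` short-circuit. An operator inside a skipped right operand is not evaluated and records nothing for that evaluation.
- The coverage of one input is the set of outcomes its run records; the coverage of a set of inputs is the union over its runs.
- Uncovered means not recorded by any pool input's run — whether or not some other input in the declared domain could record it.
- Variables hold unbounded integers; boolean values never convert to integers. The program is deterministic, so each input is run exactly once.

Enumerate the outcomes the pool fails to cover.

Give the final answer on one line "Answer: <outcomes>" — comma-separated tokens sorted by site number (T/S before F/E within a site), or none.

run #1 (d=6, h=3) runs B1->T, B4->T, B5->T; records B1=T, B4=T, B5=T
run #2 (d=9, h=-1) runs B1->F, B3->E, B2->F, B4->T, B5->T; records B1=F, B2=F, B3=E, B4=T, B5=T
run #3 (d=12, h=5) runs B1->F, B3->E, B2->T, B4->T, B5->F; records B1=F, B2=T, B3=E, B4=T, B5=F
run #4 (d=12, h=3) runs B1->F, B3->E, B2->T, B4->T, B5->F; records B1=F, B2=T, B3=E, B4=T, B5=F
run #5 (d=9, h=-3) runs B1->F, B3->E, B2->F, B4->T, B5->T; records B1=F, B2=F, B3=E, B4=T, B5=T
run #6 (d=4, h=1) runs B1->T, B4->F; records B1=T, B4=F
run #7 (d=7, h=4) runs B1->T, B4->T, B5->T; records B1=T, B4=T, B5=T
run #8 (d=8, h=6) runs B1->F, B3->S, B2->F, B4->T, B5->T; records B1=F, B2=F, B3=S, B4=T, B5=T
run #9 (d=8, h=-3) runs B1->F, B3->S, B2->F, B4->T, B5->T; records B1=F, B2=F, B3=S, B4=T, B5=T
union over the pool: B1=T, B1=F, B2=T, B2=F, B3=S, B3=E, B4=T, B4=F, B5=T, B5=F
uncovered (0 of 10): none

Answer: none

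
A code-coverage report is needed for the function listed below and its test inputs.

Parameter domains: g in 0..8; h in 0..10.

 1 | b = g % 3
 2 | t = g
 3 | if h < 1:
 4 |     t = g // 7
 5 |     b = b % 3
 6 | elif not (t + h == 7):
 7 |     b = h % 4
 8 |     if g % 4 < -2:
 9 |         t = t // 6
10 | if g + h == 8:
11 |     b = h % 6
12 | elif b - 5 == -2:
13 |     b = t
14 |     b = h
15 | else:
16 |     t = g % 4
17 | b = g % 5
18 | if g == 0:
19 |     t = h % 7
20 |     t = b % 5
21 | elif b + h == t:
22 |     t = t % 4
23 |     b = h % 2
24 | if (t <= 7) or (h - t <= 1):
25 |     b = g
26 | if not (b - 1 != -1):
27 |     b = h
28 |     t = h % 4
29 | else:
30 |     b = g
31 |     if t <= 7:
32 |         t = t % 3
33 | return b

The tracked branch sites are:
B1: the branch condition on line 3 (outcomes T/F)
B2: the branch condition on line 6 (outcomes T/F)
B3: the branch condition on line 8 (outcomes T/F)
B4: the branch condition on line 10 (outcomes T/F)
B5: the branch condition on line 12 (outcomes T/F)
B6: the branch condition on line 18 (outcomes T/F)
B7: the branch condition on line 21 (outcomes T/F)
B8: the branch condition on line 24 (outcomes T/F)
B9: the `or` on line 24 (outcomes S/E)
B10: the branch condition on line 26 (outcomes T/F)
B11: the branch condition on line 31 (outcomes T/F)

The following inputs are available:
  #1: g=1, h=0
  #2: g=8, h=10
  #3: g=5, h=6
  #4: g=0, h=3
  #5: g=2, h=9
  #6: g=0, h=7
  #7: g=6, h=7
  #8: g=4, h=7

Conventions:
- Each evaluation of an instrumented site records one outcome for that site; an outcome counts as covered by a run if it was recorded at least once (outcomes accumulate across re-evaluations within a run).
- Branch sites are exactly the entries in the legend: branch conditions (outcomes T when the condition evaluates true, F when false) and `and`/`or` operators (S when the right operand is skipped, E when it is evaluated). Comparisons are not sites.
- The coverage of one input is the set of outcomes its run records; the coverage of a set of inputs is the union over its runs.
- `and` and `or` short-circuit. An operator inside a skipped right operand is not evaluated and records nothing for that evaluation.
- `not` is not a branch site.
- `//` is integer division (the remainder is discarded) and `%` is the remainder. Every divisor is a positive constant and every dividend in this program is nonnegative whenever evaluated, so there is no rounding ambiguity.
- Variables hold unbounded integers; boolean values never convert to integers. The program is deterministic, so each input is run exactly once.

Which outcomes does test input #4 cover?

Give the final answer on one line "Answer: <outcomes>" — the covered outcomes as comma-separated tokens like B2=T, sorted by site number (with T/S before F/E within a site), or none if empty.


Tracing the run of input #4 (g=0, h=3):
  B1->F, B2->T, B3->F, B4->F, B5->T, B6->T, B9->S, B8->T, B10->T
distinct outcomes covered: B1=F, B2=T, B3=F, B4=F, B5=T, B6=T, B8=T, B9=S, B10=T
Answer: B1=F, B2=T, B3=F, B4=F, B5=T, B6=T, B8=T, B9=S, B10=T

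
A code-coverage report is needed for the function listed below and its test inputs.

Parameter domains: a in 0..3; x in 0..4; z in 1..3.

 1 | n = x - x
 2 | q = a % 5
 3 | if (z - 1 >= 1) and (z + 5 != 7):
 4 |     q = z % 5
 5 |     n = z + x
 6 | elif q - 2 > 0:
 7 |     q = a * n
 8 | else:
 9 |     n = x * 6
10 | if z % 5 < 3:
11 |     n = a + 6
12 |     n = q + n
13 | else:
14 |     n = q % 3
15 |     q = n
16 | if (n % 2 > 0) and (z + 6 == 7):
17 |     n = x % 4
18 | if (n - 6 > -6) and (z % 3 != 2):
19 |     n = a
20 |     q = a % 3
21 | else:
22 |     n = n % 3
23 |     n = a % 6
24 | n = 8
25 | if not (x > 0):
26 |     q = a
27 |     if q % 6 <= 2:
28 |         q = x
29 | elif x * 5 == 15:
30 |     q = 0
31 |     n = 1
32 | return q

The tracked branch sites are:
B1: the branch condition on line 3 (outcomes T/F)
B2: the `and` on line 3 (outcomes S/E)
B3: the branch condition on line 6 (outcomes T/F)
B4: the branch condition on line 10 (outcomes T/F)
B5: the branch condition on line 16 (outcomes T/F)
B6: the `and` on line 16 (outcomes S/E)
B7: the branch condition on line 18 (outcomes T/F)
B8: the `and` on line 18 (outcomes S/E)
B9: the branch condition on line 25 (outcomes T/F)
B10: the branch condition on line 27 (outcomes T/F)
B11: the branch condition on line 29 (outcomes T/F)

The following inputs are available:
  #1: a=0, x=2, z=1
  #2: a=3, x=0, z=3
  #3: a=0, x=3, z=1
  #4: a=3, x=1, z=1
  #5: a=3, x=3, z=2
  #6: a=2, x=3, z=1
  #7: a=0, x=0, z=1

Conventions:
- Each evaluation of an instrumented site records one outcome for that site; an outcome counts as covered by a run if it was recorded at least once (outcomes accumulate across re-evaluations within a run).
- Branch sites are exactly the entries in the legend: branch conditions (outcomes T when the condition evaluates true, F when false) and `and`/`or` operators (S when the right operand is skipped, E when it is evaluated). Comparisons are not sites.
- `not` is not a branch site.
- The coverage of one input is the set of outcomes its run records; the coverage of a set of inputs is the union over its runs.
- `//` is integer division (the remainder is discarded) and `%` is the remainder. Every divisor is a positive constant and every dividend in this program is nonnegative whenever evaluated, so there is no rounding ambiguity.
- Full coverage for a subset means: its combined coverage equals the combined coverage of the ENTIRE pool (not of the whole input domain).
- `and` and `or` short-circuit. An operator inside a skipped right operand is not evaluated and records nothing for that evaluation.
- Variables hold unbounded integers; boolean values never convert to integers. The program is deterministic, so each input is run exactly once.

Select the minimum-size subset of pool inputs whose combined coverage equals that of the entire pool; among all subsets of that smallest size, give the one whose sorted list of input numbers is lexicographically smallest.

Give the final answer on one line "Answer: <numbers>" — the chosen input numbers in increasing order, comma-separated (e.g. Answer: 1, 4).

input #1, a=0, x=2, z=1: events B2->S, B1->F, B3->F, B4->T, B6->S, B5->F, B8->E, B7->T, B9->F, B11->F; outcomes B1=F, B2=S, B3=F, B4=T, B5=F, B6=S, B7=T, B8=E, B9=F, B11=F
input #2, a=3, x=0, z=3: events B2->E, B1->T, B4->F, B6->S, B5->F, B8->S, B7->F, B9->T, B10->F; outcomes B1=T, B2=E, B4=F, B5=F, B6=S, B7=F, B8=S, B9=T, B10=F
input #3, a=0, x=3, z=1: events B2->S, B1->F, B3->F, B4->T, B6->S, B5->F, B8->E, B7->T, B9->F, B11->T; outcomes B1=F, B2=S, B3=F, B4=T, B5=F, B6=S, B7=T, B8=E, B9=F, B11=T
input #4, a=3, x=1, z=1: events B2->S, B1->F, B3->T, B4->T, B6->E, B5->T, B8->E, B7->T, B9->F, B11->F; outcomes B1=F, B2=S, B3=T, B4=T, B5=T, B6=E, B7=T, B8=E, B9=F, B11=F
input #5, a=3, x=3, z=2: events B2->E, B1->F, B3->T, B4->T, B6->E, B5->F, B8->E, B7->F, B9->F, B11->T; outcomes B1=F, B2=E, B3=T, B4=T, B5=F, B6=E, B7=F, B8=E, B9=F, B11=T
input #6, a=2, x=3, z=1: events B2->S, B1->F, B3->F, B4->T, B6->S, B5->F, B8->E, B7->T, B9->F, B11->T; outcomes B1=F, B2=S, B3=F, B4=T, B5=F, B6=S, B7=T, B8=E, B9=F, B11=T
input #7, a=0, x=0, z=1: events B2->S, B1->F, B3->F, B4->T, B6->S, B5->F, B8->E, B7->T, B9->T, B10->T; outcomes B1=F, B2=S, B3=F, B4=T, B5=F, B6=S, B7=T, B8=E, B9=T, B10=T
together the pool reaches 22 outcomes: B1=T, B1=F, B2=S, B2=E, B3=T, B3=F, B4=T, B4=F, B5=T, B5=F, B6=S, B6=E, B7=T, B7=F, B8=S, B8=E, B9=T, B9=F, B10=T, B10=F, B11=T, B11=F
size 1 is not enough: best union over all size-1 subsets is 10/22
size 2 is not enough: best union over all size-2 subsets is 19/22
size 3 is not enough: best union over all size-3 subsets is 21/22
size 4: inputs {2, 3, 4, 7} cover all 22 outcomes, and no lexicographically smaller subset of this size does

Answer: 2, 3, 4, 7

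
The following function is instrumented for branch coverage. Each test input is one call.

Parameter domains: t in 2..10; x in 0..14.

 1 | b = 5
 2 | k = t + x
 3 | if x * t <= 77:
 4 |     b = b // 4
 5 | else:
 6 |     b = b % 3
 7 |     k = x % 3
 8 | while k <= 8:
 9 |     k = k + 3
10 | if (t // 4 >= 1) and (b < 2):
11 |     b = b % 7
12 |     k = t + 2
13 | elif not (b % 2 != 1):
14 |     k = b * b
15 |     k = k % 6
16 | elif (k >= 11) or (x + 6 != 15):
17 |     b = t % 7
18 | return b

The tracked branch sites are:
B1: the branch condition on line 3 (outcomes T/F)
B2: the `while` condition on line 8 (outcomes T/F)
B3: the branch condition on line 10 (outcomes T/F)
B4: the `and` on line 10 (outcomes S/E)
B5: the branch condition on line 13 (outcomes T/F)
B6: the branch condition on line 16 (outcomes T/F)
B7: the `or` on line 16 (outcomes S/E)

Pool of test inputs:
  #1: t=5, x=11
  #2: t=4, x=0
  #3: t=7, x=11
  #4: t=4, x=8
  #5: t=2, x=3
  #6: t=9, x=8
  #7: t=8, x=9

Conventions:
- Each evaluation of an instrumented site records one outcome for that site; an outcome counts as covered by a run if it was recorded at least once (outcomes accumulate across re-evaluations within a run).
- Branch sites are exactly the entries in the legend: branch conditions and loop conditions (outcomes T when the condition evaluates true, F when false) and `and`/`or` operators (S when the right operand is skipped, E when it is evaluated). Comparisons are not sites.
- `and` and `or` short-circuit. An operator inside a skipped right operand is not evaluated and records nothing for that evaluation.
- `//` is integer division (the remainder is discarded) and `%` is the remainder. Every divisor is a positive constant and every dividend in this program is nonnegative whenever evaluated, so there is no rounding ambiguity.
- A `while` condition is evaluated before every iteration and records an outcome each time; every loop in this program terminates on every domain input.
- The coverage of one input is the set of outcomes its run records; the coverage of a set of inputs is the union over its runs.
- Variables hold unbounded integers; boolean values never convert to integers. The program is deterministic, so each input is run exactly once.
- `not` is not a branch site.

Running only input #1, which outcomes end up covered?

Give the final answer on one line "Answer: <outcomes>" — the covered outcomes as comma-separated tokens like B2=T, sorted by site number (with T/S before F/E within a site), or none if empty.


Tracing the run of input #1 (t=5, x=11):
  B1->T, B2->F, B4->E, B3->T
deduplicating events, the covered set is: B1=T, B2=F, B3=T, B4=E
Answer: B1=T, B2=F, B3=T, B4=E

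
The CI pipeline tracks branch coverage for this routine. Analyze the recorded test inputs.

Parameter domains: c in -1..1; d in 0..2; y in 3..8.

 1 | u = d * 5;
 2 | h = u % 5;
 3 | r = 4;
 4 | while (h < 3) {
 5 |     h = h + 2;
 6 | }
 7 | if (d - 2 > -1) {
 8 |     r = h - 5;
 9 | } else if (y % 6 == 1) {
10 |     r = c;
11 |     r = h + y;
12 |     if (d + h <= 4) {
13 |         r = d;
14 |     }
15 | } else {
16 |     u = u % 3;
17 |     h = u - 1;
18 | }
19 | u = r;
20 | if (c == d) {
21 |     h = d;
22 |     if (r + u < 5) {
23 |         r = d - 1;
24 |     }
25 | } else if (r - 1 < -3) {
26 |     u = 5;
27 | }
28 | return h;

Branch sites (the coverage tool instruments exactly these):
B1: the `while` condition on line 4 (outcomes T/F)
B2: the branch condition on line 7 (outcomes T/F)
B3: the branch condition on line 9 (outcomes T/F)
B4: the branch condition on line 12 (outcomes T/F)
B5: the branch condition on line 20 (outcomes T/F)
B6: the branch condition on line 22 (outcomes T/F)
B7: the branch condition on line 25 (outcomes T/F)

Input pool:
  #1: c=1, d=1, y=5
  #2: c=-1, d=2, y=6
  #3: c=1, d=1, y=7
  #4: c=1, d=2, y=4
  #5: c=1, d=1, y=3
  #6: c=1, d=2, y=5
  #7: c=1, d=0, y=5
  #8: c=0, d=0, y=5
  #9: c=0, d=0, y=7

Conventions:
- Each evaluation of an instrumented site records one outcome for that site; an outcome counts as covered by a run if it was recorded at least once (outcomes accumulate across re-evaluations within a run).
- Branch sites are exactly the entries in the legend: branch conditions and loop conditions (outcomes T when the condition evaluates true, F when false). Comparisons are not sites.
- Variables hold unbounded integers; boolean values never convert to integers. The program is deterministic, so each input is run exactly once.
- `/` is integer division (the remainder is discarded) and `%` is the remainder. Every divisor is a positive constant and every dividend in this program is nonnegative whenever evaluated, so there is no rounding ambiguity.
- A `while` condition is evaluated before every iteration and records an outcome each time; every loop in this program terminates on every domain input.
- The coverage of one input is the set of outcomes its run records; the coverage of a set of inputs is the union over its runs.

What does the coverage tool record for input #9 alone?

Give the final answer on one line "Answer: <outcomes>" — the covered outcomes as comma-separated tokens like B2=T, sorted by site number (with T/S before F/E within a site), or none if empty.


Tracing the run of input #9 (c=0, d=0, y=7):
  B1->T, B1->T, B1->F, B2->F, B3->T, B4->T, B5->T, B6->T
distinct outcomes covered: B1=T, B1=F, B2=F, B3=T, B4=T, B5=T, B6=T
Answer: B1=T, B1=F, B2=F, B3=T, B4=T, B5=T, B6=T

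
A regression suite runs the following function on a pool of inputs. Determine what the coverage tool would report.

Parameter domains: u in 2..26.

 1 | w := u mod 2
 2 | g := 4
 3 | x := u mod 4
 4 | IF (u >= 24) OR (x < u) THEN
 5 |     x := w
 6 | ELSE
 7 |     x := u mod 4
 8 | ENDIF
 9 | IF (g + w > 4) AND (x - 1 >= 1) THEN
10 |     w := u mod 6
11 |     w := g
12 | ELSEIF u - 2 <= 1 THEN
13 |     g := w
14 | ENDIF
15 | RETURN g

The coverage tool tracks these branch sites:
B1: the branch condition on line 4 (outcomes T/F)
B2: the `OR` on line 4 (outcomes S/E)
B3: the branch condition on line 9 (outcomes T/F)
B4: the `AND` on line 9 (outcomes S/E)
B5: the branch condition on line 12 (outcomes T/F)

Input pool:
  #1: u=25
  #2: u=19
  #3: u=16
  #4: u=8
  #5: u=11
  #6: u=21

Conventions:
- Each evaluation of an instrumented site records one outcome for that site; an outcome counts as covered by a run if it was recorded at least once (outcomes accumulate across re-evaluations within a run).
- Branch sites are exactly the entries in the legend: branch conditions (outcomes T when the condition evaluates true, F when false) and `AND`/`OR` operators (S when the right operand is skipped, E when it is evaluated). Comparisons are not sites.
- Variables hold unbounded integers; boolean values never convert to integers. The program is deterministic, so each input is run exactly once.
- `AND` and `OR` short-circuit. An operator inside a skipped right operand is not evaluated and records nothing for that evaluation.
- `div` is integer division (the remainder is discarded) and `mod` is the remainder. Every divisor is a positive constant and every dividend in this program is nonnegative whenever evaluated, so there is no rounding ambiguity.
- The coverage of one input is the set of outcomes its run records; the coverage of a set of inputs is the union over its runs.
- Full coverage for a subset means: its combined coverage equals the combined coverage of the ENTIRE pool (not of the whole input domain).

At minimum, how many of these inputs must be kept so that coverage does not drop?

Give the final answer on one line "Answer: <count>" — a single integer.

#1 (u=25) -> B2->S, B1->T, B4->E, B3->F, B5->F; covered: B1=T, B2=S, B3=F, B4=E, B5=F
#2 (u=19) -> B2->E, B1->T, B4->E, B3->F, B5->F; covered: B1=T, B2=E, B3=F, B4=E, B5=F
#3 (u=16) -> B2->E, B1->T, B4->S, B3->F, B5->F; covered: B1=T, B2=E, B3=F, B4=S, B5=F
#4 (u=8) -> B2->E, B1->T, B4->S, B3->F, B5->F; covered: B1=T, B2=E, B3=F, B4=S, B5=F
#5 (u=11) -> B2->E, B1->T, B4->E, B3->F, B5->F; covered: B1=T, B2=E, B3=F, B4=E, B5=F
#6 (u=21) -> B2->E, B1->T, B4->E, B3->F, B5->F; covered: B1=T, B2=E, B3=F, B4=E, B5=F
union over all inputs: B1=T, B2=S, B2=E, B3=F, B4=S, B4=E, B5=F (7 outcomes)
size 1 is not enough: best union over all size-1 subsets is 5/7
inputs {1, 3} (size 2) cover everything; no size-2 subset with a lexicographically smaller index list covers all 7

Answer: 2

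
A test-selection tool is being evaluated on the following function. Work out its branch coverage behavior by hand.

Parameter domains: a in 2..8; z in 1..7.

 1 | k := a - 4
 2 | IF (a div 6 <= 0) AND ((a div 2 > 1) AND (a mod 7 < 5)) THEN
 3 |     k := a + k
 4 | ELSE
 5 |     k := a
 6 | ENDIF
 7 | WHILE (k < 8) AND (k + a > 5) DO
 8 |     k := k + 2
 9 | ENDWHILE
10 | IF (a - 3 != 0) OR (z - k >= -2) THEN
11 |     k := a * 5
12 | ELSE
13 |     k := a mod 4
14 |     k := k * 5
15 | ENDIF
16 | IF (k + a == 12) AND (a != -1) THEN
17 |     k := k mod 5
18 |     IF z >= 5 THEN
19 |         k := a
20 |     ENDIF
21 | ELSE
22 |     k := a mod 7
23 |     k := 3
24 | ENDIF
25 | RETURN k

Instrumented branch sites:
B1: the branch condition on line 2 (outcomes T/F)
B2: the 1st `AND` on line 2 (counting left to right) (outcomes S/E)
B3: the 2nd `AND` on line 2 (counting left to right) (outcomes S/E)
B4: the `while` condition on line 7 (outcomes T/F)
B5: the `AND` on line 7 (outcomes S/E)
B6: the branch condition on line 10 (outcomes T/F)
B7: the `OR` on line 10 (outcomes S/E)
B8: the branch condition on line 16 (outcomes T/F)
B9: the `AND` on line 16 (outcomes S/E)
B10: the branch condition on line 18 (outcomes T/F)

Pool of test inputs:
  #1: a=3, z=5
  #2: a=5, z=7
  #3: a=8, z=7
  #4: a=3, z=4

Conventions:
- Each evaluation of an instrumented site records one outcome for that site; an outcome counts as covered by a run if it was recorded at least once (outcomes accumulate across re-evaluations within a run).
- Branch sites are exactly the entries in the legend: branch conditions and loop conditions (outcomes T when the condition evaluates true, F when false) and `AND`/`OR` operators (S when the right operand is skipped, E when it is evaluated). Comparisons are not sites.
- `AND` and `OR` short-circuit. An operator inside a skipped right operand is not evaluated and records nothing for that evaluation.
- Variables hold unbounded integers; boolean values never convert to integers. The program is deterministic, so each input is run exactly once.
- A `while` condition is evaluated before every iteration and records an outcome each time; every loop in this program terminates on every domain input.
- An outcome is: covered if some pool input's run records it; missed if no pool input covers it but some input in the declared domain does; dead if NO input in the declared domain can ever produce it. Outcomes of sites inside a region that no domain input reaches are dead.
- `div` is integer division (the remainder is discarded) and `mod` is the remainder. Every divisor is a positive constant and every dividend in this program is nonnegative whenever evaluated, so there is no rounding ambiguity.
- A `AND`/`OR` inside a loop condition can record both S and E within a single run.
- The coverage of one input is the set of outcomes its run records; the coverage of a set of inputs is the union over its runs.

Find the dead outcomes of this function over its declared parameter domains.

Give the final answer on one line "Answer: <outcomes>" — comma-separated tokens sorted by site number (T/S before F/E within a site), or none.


exhaustive pass over the 49-input domain:
  reachable outcomes have witnesses, e.g. B1=T (e.g. a=4, z=1), B1=F (e.g. a=2, z=1), B2=S (e.g. a=6, z=1), B2=E (e.g. a=2, z=1)
Answer: none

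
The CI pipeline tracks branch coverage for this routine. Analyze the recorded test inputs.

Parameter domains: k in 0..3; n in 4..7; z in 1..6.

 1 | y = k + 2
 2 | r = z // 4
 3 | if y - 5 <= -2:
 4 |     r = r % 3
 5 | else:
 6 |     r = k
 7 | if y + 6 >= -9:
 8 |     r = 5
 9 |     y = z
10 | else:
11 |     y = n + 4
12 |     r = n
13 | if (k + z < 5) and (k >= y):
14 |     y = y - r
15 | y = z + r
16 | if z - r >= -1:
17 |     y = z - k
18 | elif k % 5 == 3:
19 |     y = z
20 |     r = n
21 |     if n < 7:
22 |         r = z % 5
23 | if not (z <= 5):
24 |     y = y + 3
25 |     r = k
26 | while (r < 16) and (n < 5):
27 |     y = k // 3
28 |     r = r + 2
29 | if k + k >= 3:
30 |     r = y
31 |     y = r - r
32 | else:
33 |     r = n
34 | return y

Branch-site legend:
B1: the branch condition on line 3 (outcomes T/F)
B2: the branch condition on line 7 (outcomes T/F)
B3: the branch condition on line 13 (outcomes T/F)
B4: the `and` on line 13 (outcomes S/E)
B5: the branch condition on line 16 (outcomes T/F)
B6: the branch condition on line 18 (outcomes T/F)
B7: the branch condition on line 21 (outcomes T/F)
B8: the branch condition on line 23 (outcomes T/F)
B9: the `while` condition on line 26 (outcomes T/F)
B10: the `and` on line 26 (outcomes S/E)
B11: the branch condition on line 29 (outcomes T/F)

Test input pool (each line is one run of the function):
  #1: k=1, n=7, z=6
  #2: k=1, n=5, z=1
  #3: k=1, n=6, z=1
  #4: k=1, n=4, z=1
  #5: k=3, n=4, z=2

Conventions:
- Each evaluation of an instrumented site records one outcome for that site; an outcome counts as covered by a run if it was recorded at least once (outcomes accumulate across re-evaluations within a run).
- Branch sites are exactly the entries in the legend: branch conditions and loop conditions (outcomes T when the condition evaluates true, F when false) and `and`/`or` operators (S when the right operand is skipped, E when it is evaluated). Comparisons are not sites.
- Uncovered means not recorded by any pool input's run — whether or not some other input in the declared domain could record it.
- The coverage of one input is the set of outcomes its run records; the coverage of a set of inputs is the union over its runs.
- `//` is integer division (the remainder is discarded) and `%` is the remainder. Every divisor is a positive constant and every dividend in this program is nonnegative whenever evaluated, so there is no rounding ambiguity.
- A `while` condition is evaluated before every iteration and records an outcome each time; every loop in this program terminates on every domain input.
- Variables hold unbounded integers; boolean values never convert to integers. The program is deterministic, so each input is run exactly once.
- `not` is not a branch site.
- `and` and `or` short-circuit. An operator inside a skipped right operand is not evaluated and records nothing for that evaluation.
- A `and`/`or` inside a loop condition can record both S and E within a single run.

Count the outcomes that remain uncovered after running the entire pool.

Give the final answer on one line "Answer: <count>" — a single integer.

#1 (k=1, n=7, z=6) -> B1->T, B2->T, B4->S, B3->F, B5->T, B8->T, B10->E, B9->F, B11->F; covered: B1=T, B2=T, B3=F, B4=S, B5=T, B8=T, B9=F, B10=E, B11=F
#2 (k=1, n=5, z=1) -> B1->T, B2->T, B4->E, B3->T, B5->F, B6->F, B8->F, B10->E, B9->F, B11->F; covered: B1=T, B2=T, B3=T, B4=E, B5=F, B6=F, B8=F, B9=F, B10=E, B11=F
#3 (k=1, n=6, z=1) -> B1->T, B2->T, B4->E, B3->T, B5->F, B6->F, B8->F, B10->E, B9->F, B11->F; covered: B1=T, B2=T, B3=T, B4=E, B5=F, B6=F, B8=F, B9=F, B10=E, B11=F
#4 (k=1, n=4, z=1) -> B1->T, B2->T, B4->E, B3->T, B5->F, B6->F, B8->F, B10->E, B9->T, B10->E, B9->T, B10->E, B9->T, B10->E, ...; covered: B1=T, B2=T, B3=T, B4=E, B5=F, B6=F, B8=F, B9=T, B9=F, B10=S, B10=E, B11=F
#5 (k=3, n=4, z=2) -> B1->F, B2->T, B4->S, B3->F, B5->F, B6->T, B7->T, B8->F, B10->E, B9->T, B10->E, B9->T, B10->E, B9->T, ...; covered: B1=F, B2=T, B3=F, B4=S, B5=F, B6=T, B7=T, B8=F, B9=T, B9=F, B10=S, B10=E, B11=T
union over the pool: B1=T, B1=F, B2=T, B3=T, B3=F, B4=S, B4=E, B5=T, B5=F, B6=T, B6=F, B7=T, B8=T, B8=F, B9=T, B9=F, B10=S, B10=E, B11=T, B11=F
uncovered (2 of 22): B2=F, B7=F

Answer: 2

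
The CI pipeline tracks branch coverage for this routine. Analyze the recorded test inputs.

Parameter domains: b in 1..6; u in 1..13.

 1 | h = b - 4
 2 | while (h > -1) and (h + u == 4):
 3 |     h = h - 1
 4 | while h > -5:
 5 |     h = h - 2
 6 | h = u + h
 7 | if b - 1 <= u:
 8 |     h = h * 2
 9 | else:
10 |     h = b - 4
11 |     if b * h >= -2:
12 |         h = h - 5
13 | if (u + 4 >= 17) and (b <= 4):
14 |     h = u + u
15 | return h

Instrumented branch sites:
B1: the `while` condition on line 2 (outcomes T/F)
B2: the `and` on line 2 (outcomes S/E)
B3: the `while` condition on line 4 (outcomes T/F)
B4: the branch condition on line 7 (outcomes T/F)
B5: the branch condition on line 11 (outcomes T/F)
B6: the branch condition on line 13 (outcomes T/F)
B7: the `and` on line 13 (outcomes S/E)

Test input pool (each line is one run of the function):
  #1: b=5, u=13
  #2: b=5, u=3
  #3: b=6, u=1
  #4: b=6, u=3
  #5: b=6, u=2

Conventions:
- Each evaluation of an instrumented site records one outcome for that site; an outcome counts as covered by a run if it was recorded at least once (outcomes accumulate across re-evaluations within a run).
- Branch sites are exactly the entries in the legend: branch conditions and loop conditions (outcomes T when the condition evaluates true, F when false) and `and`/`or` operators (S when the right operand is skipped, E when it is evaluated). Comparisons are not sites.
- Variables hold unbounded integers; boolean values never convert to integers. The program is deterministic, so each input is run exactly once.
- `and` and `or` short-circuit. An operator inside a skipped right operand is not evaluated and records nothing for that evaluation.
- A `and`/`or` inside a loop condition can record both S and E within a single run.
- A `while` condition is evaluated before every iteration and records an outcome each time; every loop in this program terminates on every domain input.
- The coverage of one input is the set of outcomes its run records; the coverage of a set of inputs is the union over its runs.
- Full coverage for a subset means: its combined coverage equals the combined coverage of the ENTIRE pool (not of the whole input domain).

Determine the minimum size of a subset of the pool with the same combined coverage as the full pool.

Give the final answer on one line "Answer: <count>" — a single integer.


input #1 (b=5, u=13): events B2->E, B1->F, B3->T, B3->T, B3->T, B3->F, B4->T, B7->E, B6->F; covers B1=F, B2=E, B3=T, B3=F, B4=T, B6=F, B7=E
input #2 (b=5, u=3): events B2->E, B1->T, B2->E, B1->F, B3->T, B3->T, B3->T, B3->F, B4->F, B5->T, B7->S, B6->F; covers B1=T, B1=F, B2=E, B3=T, B3=F, B4=F, B5=T, B6=F, B7=S
input #3 (b=6, u=1): events B2->E, B1->F, B3->T, B3->T, B3->T, B3->T, B3->F, B4->F, B5->T, B7->S, B6->F; covers B1=F, B2=E, B3=T, B3=F, B4=F, B5=T, B6=F, B7=S
input #4 (b=6, u=3): events B2->E, B1->F, B3->T, B3->T, B3->T, B3->T, B3->F, B4->F, B5->T, B7->S, B6->F; covers B1=F, B2=E, B3=T, B3=F, B4=F, B5=T, B6=F, B7=S
input #5 (b=6, u=2): events B2->E, B1->T, B2->E, B1->F, B3->T, B3->T, B3->T, B3->F, B4->F, B5->T, B7->S, B6->F; covers B1=T, B1=F, B2=E, B3=T, B3=F, B4=F, B5=T, B6=F, B7=S
the full pool covers 11 outcomes: B1=T, B1=F, B2=E, B3=T, B3=F, B4=T, B4=F, B5=T, B6=F, B7=S, B7=E
no size-1 subset reaches all 11 outcomes (best union: 9/11)
the canonical winner is {1, 2}: size 2, full 11-outcome coverage, earliest index list among size-2 covers
Answer: 2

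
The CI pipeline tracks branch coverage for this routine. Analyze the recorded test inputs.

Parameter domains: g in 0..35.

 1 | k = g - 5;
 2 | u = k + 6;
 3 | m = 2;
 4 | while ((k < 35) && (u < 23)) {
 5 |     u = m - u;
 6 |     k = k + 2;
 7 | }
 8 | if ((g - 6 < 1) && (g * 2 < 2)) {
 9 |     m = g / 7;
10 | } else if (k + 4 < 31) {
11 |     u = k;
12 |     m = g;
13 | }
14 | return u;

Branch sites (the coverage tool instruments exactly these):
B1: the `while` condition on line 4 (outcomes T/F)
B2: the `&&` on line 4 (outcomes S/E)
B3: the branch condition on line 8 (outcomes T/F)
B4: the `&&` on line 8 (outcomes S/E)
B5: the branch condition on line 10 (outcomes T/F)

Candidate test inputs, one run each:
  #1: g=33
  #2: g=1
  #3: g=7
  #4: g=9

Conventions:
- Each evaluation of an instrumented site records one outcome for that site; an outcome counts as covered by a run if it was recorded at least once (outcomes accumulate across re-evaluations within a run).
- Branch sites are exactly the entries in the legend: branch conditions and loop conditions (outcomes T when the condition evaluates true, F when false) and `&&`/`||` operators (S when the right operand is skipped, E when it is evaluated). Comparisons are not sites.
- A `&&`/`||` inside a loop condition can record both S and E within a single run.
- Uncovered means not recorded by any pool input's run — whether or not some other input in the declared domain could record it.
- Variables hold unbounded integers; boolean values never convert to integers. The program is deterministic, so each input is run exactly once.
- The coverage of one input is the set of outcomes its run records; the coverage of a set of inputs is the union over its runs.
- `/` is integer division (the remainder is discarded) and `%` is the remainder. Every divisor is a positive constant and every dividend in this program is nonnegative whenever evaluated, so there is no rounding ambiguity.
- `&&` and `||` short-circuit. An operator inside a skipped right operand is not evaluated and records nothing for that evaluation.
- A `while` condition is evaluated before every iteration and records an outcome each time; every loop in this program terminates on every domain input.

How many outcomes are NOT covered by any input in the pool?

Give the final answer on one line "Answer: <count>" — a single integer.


test 1 (g=33) fires B2->E, B1->F, B4->S, B3->F, B5->F; hits B1=F, B2=E, B3=F, B4=S, B5=F
test 2 (g=1) fires B2->E, B1->T, B2->E, B1->T, B2->E, B1->T, B2->E, B1->T, B2->E, B1->T, B2->E, B1->T, B2->E, B1->T, ...; hits B1=T, B1=F, B2=S, B2=E, B3=F, B4=E, B5=F
test 3 (g=7) fires B2->E, B1->T, B2->E, B1->T, B2->E, B1->T, B2->E, B1->T, B2->E, B1->T, B2->E, B1->T, B2->E, B1->T, ...; hits B1=T, B1=F, B2=S, B2=E, B3=F, B4=S, B5=F
test 4 (g=9) fires B2->E, B1->T, B2->E, B1->T, B2->E, B1->T, B2->E, B1->T, B2->E, B1->T, B2->E, B1->T, B2->E, B1->T, ...; hits B1=T, B1=F, B2=S, B2=E, B3=F, B4=S, B5=F
union over the pool: B1=T, B1=F, B2=S, B2=E, B3=F, B4=S, B4=E, B5=F
uncovered (2 of 10): B3=T, B5=T
Answer: 2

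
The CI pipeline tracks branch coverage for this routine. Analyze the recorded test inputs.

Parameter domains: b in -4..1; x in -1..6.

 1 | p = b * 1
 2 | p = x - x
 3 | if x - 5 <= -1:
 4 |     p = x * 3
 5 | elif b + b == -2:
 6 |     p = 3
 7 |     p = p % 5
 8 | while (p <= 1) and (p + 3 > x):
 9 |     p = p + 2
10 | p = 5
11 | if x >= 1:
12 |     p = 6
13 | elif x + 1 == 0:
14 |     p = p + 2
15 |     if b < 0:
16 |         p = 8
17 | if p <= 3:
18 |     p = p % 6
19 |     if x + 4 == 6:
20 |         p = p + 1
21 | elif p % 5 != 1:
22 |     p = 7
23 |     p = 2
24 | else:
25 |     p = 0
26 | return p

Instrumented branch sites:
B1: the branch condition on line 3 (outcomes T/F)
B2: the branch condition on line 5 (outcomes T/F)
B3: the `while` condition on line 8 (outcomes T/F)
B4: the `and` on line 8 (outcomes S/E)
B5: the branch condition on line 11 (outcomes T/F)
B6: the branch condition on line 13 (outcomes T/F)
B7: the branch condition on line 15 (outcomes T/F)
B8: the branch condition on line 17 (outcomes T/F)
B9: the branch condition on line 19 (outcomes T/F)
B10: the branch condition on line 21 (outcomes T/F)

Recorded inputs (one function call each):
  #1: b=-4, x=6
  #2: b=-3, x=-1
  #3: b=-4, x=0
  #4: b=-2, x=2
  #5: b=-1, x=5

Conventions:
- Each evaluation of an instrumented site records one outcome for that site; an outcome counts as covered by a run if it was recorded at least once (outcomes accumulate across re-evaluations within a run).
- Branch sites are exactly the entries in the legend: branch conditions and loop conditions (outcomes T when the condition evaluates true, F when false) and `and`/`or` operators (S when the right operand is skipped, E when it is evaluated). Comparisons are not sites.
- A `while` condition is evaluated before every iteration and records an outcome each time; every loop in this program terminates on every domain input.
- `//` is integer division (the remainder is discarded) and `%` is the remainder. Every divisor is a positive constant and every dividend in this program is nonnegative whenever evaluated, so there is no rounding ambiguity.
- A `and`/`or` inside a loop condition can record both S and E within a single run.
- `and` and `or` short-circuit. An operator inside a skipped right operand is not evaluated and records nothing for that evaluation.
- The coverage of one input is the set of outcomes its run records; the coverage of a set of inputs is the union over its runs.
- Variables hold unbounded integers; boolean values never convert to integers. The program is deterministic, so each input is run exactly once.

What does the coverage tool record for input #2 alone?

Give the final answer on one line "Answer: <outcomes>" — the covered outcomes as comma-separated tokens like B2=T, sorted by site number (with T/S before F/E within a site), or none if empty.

Running input #2 (b=-3, x=-1), event by event:
  B1->T, B4->E, B3->T, B4->E, B3->T, B4->E, B3->T, B4->S, B3->F, B5->F
  B6->T, B7->T, B8->F, B10->T
as a set, this run covers: B1=T, B3=T, B3=F, B4=S, B4=E, B5=F, B6=T, B7=T, B8=F, B10=T

Answer: B1=T, B3=T, B3=F, B4=S, B4=E, B5=F, B6=T, B7=T, B8=F, B10=T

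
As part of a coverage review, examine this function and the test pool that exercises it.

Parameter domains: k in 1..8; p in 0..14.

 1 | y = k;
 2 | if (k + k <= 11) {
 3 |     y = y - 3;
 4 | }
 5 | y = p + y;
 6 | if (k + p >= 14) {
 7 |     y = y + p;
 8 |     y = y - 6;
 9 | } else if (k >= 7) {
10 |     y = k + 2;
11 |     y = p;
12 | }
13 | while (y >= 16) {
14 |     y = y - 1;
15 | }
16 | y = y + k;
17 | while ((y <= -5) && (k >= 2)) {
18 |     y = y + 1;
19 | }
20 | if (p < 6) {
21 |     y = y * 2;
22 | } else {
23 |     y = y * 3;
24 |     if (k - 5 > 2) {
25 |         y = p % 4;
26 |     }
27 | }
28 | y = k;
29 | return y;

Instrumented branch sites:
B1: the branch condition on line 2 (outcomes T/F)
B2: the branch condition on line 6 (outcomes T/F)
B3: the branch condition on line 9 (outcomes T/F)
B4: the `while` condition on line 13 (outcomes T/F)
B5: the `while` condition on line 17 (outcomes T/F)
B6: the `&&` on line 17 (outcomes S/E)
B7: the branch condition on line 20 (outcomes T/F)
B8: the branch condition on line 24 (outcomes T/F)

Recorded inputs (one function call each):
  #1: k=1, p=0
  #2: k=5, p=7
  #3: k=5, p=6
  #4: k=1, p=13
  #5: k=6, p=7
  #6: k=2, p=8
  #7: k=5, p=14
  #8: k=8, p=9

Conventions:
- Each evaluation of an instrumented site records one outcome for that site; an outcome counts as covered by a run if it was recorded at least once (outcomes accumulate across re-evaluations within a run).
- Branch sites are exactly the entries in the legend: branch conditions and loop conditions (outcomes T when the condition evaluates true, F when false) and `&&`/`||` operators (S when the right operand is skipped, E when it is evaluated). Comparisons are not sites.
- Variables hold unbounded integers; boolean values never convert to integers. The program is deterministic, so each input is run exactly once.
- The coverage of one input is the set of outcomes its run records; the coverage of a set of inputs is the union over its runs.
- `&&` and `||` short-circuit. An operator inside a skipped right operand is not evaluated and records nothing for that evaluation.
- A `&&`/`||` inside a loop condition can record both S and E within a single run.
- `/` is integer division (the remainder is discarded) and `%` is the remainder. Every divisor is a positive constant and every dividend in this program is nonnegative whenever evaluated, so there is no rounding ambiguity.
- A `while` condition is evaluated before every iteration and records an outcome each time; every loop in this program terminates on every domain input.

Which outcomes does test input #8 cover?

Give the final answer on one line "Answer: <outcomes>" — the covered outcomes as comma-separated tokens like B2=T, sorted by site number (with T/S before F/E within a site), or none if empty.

Running input #8 (k=8, p=9), event by event:
  B1->F, B2->T, B4->T, B4->T, B4->T, B4->T, B4->T, B4->F, B6->S, B5->F
  B7->F, B8->T
distinct outcomes covered: B1=F, B2=T, B4=T, B4=F, B5=F, B6=S, B7=F, B8=T

Answer: B1=F, B2=T, B4=T, B4=F, B5=F, B6=S, B7=F, B8=T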